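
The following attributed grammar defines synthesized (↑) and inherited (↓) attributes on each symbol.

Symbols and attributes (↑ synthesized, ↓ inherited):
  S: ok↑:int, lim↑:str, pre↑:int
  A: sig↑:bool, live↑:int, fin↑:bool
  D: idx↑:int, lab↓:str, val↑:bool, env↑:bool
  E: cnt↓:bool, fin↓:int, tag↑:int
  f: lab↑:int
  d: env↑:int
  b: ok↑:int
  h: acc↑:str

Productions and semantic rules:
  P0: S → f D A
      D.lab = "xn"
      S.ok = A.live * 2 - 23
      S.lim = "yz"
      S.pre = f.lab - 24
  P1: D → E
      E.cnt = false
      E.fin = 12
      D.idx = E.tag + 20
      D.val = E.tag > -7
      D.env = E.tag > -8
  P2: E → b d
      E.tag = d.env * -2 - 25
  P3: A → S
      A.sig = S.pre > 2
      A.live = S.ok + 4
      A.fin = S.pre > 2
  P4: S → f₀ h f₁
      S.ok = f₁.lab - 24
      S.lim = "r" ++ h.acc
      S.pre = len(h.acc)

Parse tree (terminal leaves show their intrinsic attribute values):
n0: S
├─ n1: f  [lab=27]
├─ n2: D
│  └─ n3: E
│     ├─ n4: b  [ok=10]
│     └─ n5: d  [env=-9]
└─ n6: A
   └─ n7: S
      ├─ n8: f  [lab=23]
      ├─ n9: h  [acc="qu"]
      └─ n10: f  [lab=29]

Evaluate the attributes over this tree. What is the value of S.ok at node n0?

1. n1.lab = 27  [terminal]
2. n2.lab = "xn"  ["xn"]
3. n3.cnt = false  [false]
4. n3.fin = 12  [12]
5. n4.ok = 10  [terminal]
6. n5.env = -9  [terminal]
7. n3.tag = -7  [d.env * -2 - 25]
8. n2.idx = 13  [E.tag + 20]
9. n2.val = false  [E.tag > -7]
10. n2.env = true  [E.tag > -8]
11. n8.lab = 23  [terminal]
12. n9.acc = "qu"  [terminal]
13. n10.lab = 29  [terminal]
14. n7.ok = 5  [f₁.lab - 24]
15. n7.lim = "rqu"  ["r" ++ h.acc]
16. n7.pre = 2  [len(h.acc)]
17. n6.sig = false  [S.pre > 2]
18. n6.live = 9  [S.ok + 4]
19. n6.fin = false  [S.pre > 2]
20. n0.ok = -5  [A.live * 2 - 23]
21. n0.lim = "yz"  ["yz"]
22. n0.pre = 3  [f.lab - 24]

-5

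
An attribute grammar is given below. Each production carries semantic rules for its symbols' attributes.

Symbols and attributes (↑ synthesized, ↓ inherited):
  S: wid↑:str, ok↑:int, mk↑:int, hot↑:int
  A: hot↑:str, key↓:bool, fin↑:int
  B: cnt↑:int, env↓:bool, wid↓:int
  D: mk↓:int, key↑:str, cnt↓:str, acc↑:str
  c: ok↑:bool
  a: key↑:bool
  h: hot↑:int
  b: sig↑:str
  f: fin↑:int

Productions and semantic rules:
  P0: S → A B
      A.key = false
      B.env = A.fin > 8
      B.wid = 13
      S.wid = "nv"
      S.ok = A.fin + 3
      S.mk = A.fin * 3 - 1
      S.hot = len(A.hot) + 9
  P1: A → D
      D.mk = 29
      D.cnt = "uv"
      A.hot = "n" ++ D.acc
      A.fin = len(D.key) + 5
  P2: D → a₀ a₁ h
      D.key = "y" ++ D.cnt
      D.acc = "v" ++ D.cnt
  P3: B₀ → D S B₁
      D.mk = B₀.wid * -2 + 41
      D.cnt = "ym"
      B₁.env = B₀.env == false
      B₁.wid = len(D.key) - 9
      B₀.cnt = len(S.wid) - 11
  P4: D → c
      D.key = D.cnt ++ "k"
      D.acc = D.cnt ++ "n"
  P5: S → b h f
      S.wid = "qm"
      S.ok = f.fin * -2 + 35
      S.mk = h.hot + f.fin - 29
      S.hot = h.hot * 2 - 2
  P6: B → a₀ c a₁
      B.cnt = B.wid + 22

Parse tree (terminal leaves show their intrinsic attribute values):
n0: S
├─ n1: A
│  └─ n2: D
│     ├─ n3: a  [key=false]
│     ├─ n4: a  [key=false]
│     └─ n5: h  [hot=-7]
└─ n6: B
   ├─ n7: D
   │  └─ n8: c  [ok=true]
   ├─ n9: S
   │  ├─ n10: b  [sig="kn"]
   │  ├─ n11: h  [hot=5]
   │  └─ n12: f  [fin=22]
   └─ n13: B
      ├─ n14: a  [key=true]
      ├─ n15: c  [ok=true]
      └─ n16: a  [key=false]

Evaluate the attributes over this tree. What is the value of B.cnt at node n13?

16

1. n1.key = false  [false]
2. n2.mk = 29  [29]
3. n2.cnt = "uv"  ["uv"]
4. n3.key = false  [terminal]
5. n4.key = false  [terminal]
6. n5.hot = -7  [terminal]
7. n2.key = "yuv"  ["y" ++ D.cnt]
8. n2.acc = "vuv"  ["v" ++ D.cnt]
9. n1.hot = "nvuv"  ["n" ++ D.acc]
10. n1.fin = 8  [len(D.key) + 5]
11. n6.env = false  [A.fin > 8]
12. n6.wid = 13  [13]
13. n7.mk = 15  [B₀.wid * -2 + 41]
14. n7.cnt = "ym"  ["ym"]
15. n8.ok = true  [terminal]
16. n7.key = "ymk"  [D.cnt ++ "k"]
17. n7.acc = "ymn"  [D.cnt ++ "n"]
18. n10.sig = "kn"  [terminal]
19. n11.hot = 5  [terminal]
20. n12.fin = 22  [terminal]
21. n9.wid = "qm"  ["qm"]
22. n9.ok = -9  [f.fin * -2 + 35]
23. n9.mk = -2  [h.hot + f.fin - 29]
24. n9.hot = 8  [h.hot * 2 - 2]
25. n13.env = true  [B₀.env == false]
26. n13.wid = -6  [len(D.key) - 9]
27. n14.key = true  [terminal]
28. n15.ok = true  [terminal]
29. n16.key = false  [terminal]
30. n13.cnt = 16  [B.wid + 22]
31. n6.cnt = -9  [len(S.wid) - 11]
32. n0.wid = "nv"  ["nv"]
33. n0.ok = 11  [A.fin + 3]
34. n0.mk = 23  [A.fin * 3 - 1]
35. n0.hot = 13  [len(A.hot) + 9]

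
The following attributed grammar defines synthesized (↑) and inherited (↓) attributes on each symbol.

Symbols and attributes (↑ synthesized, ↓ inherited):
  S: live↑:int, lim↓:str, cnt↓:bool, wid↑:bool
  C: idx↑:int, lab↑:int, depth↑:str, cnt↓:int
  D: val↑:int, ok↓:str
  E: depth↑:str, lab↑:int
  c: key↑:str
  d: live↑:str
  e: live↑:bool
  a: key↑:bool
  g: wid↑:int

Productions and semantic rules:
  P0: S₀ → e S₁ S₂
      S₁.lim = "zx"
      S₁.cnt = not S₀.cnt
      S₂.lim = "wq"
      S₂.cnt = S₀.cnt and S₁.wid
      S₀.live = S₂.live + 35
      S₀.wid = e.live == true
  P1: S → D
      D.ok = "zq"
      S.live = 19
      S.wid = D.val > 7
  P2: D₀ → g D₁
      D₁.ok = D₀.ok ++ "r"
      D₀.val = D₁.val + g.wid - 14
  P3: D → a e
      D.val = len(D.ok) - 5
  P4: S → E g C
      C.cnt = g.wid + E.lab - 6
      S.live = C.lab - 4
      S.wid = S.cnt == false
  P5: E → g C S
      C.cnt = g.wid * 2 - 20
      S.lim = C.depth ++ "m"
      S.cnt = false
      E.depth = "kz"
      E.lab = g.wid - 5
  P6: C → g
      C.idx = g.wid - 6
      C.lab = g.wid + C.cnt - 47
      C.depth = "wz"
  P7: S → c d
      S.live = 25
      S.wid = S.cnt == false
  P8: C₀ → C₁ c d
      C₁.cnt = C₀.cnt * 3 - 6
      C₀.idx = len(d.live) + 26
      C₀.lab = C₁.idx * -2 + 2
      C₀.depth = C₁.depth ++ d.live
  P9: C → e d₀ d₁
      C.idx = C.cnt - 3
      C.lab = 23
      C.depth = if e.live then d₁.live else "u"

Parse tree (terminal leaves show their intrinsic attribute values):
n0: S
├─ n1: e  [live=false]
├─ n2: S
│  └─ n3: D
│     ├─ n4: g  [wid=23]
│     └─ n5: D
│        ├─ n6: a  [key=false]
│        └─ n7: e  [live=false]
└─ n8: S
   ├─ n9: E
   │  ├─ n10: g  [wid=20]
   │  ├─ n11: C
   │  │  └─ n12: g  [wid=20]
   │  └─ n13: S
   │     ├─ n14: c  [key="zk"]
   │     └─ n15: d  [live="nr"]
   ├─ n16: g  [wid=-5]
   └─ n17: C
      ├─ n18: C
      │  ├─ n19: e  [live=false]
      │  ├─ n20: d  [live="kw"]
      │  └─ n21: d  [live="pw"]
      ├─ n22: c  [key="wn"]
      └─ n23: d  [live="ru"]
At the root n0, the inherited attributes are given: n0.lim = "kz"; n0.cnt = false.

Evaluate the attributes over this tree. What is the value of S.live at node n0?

1. n0.lim = "kz"  [given at root]
2. n0.cnt = false  [given at root]
3. n1.live = false  [terminal]
4. n2.lim = "zx"  ["zx"]
5. n2.cnt = true  [not S₀.cnt]
6. n3.ok = "zq"  ["zq"]
7. n4.wid = 23  [terminal]
8. n5.ok = "zqr"  [D₀.ok ++ "r"]
9. n6.key = false  [terminal]
10. n7.live = false  [terminal]
11. n5.val = -2  [len(D.ok) - 5]
12. n3.val = 7  [D₁.val + g.wid - 14]
13. n2.live = 19  [19]
14. n2.wid = false  [D.val > 7]
15. n8.lim = "wq"  ["wq"]
16. n8.cnt = false  [S₀.cnt and S₁.wid]
17. n10.wid = 20  [terminal]
18. n11.cnt = 20  [g.wid * 2 - 20]
19. n12.wid = 20  [terminal]
20. n11.idx = 14  [g.wid - 6]
21. n11.lab = -7  [g.wid + C.cnt - 47]
22. n11.depth = "wz"  ["wz"]
23. n13.lim = "wzm"  [C.depth ++ "m"]
24. n13.cnt = false  [false]
25. n14.key = "zk"  [terminal]
26. n15.live = "nr"  [terminal]
27. n13.live = 25  [25]
28. n13.wid = true  [S.cnt == false]
29. n9.depth = "kz"  ["kz"]
30. n9.lab = 15  [g.wid - 5]
31. n16.wid = -5  [terminal]
32. n17.cnt = 4  [g.wid + E.lab - 6]
33. n18.cnt = 6  [C₀.cnt * 3 - 6]
34. n19.live = false  [terminal]
35. n20.live = "kw"  [terminal]
36. n21.live = "pw"  [terminal]
37. n18.idx = 3  [C.cnt - 3]
38. n18.lab = 23  [23]
39. n18.depth = "u"  [if e.live then d₁.live else "u"]
40. n22.key = "wn"  [terminal]
41. n23.live = "ru"  [terminal]
42. n17.idx = 28  [len(d.live) + 26]
43. n17.lab = -4  [C₁.idx * -2 + 2]
44. n17.depth = "uru"  [C₁.depth ++ d.live]
45. n8.live = -8  [C.lab - 4]
46. n8.wid = true  [S.cnt == false]
47. n0.live = 27  [S₂.live + 35]
48. n0.wid = false  [e.live == true]

27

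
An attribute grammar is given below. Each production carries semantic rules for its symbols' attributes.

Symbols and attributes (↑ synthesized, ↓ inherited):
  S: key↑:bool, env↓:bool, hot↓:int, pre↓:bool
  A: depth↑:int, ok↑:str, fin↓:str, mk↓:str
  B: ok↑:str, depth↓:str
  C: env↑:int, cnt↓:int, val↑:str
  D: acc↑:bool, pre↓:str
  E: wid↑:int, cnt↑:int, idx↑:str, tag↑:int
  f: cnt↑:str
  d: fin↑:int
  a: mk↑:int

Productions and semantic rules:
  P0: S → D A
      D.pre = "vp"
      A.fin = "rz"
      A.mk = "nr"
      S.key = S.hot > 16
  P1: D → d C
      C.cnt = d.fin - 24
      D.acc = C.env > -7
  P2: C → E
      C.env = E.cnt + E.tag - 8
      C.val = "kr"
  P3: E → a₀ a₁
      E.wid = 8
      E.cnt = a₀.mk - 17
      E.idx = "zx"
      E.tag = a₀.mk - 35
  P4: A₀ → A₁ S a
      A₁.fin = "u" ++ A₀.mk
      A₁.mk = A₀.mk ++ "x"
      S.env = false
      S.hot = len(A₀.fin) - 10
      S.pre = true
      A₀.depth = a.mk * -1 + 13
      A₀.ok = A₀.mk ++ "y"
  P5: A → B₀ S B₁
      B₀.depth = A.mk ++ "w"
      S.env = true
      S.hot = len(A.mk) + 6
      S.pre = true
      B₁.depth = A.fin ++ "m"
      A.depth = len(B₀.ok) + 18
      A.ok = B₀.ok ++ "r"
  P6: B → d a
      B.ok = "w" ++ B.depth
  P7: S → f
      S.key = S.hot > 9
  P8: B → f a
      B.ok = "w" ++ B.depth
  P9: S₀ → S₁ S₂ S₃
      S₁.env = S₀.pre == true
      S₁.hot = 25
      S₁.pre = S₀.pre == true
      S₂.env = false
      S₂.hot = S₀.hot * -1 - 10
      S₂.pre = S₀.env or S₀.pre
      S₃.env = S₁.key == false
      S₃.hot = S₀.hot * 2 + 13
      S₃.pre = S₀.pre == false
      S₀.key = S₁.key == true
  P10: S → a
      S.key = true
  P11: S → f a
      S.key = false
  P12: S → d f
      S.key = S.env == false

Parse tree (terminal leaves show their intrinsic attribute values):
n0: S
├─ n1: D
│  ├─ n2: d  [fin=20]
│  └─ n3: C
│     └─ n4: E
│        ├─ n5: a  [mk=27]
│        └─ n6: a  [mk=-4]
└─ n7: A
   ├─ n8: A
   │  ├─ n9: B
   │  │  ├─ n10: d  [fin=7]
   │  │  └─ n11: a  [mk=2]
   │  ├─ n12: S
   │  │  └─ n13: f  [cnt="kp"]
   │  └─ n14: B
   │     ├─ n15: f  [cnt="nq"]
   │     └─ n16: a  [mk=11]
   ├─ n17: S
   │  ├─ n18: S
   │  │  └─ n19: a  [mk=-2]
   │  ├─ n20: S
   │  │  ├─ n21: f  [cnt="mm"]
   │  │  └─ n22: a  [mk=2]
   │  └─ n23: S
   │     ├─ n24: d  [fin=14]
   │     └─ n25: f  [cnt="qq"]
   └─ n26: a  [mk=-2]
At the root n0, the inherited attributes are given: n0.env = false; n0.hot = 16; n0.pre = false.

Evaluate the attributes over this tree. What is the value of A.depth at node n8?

23

1. n0.env = false  [given at root]
2. n0.hot = 16  [given at root]
3. n0.pre = false  [given at root]
4. n1.pre = "vp"  ["vp"]
5. n2.fin = 20  [terminal]
6. n3.cnt = -4  [d.fin - 24]
7. n5.mk = 27  [terminal]
8. n6.mk = -4  [terminal]
9. n4.wid = 8  [8]
10. n4.cnt = 10  [a₀.mk - 17]
11. n4.idx = "zx"  ["zx"]
12. n4.tag = -8  [a₀.mk - 35]
13. n3.env = -6  [E.cnt + E.tag - 8]
14. n3.val = "kr"  ["kr"]
15. n1.acc = true  [C.env > -7]
16. n7.fin = "rz"  ["rz"]
17. n7.mk = "nr"  ["nr"]
18. n8.fin = "unr"  ["u" ++ A₀.mk]
19. n8.mk = "nrx"  [A₀.mk ++ "x"]
20. n9.depth = "nrxw"  [A.mk ++ "w"]
21. n10.fin = 7  [terminal]
22. n11.mk = 2  [terminal]
23. n9.ok = "wnrxw"  ["w" ++ B.depth]
24. n12.env = true  [true]
25. n12.hot = 9  [len(A.mk) + 6]
26. n12.pre = true  [true]
27. n13.cnt = "kp"  [terminal]
28. n12.key = false  [S.hot > 9]
29. n14.depth = "unrm"  [A.fin ++ "m"]
30. n15.cnt = "nq"  [terminal]
31. n16.mk = 11  [terminal]
32. n14.ok = "wunrm"  ["w" ++ B.depth]
33. n8.depth = 23  [len(B₀.ok) + 18]
34. n8.ok = "wnrxwr"  [B₀.ok ++ "r"]
35. n17.env = false  [false]
36. n17.hot = -8  [len(A₀.fin) - 10]
37. n17.pre = true  [true]
38. n18.env = true  [S₀.pre == true]
39. n18.hot = 25  [25]
40. n18.pre = true  [S₀.pre == true]
41. n19.mk = -2  [terminal]
42. n18.key = true  [true]
43. n20.env = false  [false]
44. n20.hot = -2  [S₀.hot * -1 - 10]
45. n20.pre = true  [S₀.env or S₀.pre]
46. n21.cnt = "mm"  [terminal]
47. n22.mk = 2  [terminal]
48. n20.key = false  [false]
49. n23.env = false  [S₁.key == false]
50. n23.hot = -3  [S₀.hot * 2 + 13]
51. n23.pre = false  [S₀.pre == false]
52. n24.fin = 14  [terminal]
53. n25.cnt = "qq"  [terminal]
54. n23.key = true  [S.env == false]
55. n17.key = true  [S₁.key == true]
56. n26.mk = -2  [terminal]
57. n7.depth = 15  [a.mk * -1 + 13]
58. n7.ok = "nry"  [A₀.mk ++ "y"]
59. n0.key = false  [S.hot > 16]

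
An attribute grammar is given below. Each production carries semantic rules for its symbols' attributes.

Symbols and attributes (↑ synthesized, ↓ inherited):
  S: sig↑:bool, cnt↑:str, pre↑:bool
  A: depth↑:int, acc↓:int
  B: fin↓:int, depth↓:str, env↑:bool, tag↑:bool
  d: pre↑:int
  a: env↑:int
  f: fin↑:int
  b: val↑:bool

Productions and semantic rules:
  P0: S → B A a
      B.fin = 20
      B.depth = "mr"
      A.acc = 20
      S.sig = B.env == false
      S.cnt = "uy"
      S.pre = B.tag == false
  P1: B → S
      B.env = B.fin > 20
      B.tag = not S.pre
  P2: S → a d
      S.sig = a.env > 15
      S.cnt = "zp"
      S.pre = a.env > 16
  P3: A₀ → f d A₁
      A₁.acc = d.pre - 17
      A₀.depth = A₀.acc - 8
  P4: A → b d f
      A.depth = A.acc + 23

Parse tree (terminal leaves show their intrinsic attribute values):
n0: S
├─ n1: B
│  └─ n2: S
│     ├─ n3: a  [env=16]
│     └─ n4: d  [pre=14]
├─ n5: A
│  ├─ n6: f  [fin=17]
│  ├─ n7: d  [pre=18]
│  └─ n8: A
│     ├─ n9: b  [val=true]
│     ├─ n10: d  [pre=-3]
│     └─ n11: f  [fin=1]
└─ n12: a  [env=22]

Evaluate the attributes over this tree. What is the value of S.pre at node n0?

1. n1.fin = 20  [20]
2. n1.depth = "mr"  ["mr"]
3. n3.env = 16  [terminal]
4. n4.pre = 14  [terminal]
5. n2.sig = true  [a.env > 15]
6. n2.cnt = "zp"  ["zp"]
7. n2.pre = false  [a.env > 16]
8. n1.env = false  [B.fin > 20]
9. n1.tag = true  [not S.pre]
10. n5.acc = 20  [20]
11. n6.fin = 17  [terminal]
12. n7.pre = 18  [terminal]
13. n8.acc = 1  [d.pre - 17]
14. n9.val = true  [terminal]
15. n10.pre = -3  [terminal]
16. n11.fin = 1  [terminal]
17. n8.depth = 24  [A.acc + 23]
18. n5.depth = 12  [A₀.acc - 8]
19. n12.env = 22  [terminal]
20. n0.sig = true  [B.env == false]
21. n0.cnt = "uy"  ["uy"]
22. n0.pre = false  [B.tag == false]

false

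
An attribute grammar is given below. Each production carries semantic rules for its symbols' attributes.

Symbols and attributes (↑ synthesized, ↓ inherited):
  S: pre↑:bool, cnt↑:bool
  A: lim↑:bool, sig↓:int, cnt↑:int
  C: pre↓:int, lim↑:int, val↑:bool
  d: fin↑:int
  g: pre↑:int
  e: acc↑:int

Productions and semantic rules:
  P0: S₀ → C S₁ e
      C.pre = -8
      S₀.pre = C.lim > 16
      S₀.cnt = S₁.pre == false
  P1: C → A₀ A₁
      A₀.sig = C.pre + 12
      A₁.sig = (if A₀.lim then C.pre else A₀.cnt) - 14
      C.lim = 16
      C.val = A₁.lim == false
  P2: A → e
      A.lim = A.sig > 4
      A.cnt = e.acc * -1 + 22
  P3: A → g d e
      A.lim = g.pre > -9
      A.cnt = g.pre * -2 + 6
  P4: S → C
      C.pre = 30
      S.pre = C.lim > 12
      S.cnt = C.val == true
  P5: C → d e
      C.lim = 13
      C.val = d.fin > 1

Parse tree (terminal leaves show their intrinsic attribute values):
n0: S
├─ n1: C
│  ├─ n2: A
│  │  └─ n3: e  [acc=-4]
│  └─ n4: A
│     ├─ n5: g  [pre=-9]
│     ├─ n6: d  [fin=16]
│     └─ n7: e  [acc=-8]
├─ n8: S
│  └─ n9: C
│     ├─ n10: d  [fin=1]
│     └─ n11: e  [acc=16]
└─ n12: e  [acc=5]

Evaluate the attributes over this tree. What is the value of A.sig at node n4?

1. n1.pre = -8  [-8]
2. n2.sig = 4  [C.pre + 12]
3. n3.acc = -4  [terminal]
4. n2.lim = false  [A.sig > 4]
5. n2.cnt = 26  [e.acc * -1 + 22]
6. n4.sig = 12  [(if A₀.lim then C.pre else A₀.cnt) - 14]
7. n5.pre = -9  [terminal]
8. n6.fin = 16  [terminal]
9. n7.acc = -8  [terminal]
10. n4.lim = false  [g.pre > -9]
11. n4.cnt = 24  [g.pre * -2 + 6]
12. n1.lim = 16  [16]
13. n1.val = true  [A₁.lim == false]
14. n9.pre = 30  [30]
15. n10.fin = 1  [terminal]
16. n11.acc = 16  [terminal]
17. n9.lim = 13  [13]
18. n9.val = false  [d.fin > 1]
19. n8.pre = true  [C.lim > 12]
20. n8.cnt = false  [C.val == true]
21. n12.acc = 5  [terminal]
22. n0.pre = false  [C.lim > 16]
23. n0.cnt = false  [S₁.pre == false]

12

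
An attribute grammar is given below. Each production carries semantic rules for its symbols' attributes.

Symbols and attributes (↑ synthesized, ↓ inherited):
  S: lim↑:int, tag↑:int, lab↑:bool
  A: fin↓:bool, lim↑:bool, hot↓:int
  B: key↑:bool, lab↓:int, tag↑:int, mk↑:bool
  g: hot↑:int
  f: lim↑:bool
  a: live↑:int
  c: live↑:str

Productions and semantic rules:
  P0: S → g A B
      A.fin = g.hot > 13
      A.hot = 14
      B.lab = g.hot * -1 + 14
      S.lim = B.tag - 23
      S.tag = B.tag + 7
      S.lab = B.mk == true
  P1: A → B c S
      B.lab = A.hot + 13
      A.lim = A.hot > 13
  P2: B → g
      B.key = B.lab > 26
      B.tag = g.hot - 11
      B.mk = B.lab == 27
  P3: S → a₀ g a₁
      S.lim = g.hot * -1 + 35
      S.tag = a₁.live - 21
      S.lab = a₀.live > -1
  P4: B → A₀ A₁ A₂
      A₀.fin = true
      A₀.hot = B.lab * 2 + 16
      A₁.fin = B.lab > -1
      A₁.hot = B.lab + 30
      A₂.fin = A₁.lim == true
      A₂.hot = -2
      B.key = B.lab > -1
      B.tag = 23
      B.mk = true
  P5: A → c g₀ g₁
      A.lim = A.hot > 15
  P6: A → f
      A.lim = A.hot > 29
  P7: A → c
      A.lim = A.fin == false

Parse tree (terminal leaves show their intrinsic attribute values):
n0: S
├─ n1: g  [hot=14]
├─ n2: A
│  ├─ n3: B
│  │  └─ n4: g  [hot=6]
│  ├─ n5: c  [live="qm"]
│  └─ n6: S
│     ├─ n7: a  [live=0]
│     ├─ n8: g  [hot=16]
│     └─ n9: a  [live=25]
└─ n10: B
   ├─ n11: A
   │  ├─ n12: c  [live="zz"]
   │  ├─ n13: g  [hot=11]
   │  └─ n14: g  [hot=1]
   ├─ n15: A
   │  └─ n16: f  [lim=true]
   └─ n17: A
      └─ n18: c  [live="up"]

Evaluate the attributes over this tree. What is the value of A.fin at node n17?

1. n1.hot = 14  [terminal]
2. n2.fin = true  [g.hot > 13]
3. n2.hot = 14  [14]
4. n3.lab = 27  [A.hot + 13]
5. n4.hot = 6  [terminal]
6. n3.key = true  [B.lab > 26]
7. n3.tag = -5  [g.hot - 11]
8. n3.mk = true  [B.lab == 27]
9. n5.live = "qm"  [terminal]
10. n7.live = 0  [terminal]
11. n8.hot = 16  [terminal]
12. n9.live = 25  [terminal]
13. n6.lim = 19  [g.hot * -1 + 35]
14. n6.tag = 4  [a₁.live - 21]
15. n6.lab = true  [a₀.live > -1]
16. n2.lim = true  [A.hot > 13]
17. n10.lab = 0  [g.hot * -1 + 14]
18. n11.fin = true  [true]
19. n11.hot = 16  [B.lab * 2 + 16]
20. n12.live = "zz"  [terminal]
21. n13.hot = 11  [terminal]
22. n14.hot = 1  [terminal]
23. n11.lim = true  [A.hot > 15]
24. n15.fin = true  [B.lab > -1]
25. n15.hot = 30  [B.lab + 30]
26. n16.lim = true  [terminal]
27. n15.lim = true  [A.hot > 29]
28. n17.fin = true  [A₁.lim == true]
29. n17.hot = -2  [-2]
30. n18.live = "up"  [terminal]
31. n17.lim = false  [A.fin == false]
32. n10.key = true  [B.lab > -1]
33. n10.tag = 23  [23]
34. n10.mk = true  [true]
35. n0.lim = 0  [B.tag - 23]
36. n0.tag = 30  [B.tag + 7]
37. n0.lab = true  [B.mk == true]

true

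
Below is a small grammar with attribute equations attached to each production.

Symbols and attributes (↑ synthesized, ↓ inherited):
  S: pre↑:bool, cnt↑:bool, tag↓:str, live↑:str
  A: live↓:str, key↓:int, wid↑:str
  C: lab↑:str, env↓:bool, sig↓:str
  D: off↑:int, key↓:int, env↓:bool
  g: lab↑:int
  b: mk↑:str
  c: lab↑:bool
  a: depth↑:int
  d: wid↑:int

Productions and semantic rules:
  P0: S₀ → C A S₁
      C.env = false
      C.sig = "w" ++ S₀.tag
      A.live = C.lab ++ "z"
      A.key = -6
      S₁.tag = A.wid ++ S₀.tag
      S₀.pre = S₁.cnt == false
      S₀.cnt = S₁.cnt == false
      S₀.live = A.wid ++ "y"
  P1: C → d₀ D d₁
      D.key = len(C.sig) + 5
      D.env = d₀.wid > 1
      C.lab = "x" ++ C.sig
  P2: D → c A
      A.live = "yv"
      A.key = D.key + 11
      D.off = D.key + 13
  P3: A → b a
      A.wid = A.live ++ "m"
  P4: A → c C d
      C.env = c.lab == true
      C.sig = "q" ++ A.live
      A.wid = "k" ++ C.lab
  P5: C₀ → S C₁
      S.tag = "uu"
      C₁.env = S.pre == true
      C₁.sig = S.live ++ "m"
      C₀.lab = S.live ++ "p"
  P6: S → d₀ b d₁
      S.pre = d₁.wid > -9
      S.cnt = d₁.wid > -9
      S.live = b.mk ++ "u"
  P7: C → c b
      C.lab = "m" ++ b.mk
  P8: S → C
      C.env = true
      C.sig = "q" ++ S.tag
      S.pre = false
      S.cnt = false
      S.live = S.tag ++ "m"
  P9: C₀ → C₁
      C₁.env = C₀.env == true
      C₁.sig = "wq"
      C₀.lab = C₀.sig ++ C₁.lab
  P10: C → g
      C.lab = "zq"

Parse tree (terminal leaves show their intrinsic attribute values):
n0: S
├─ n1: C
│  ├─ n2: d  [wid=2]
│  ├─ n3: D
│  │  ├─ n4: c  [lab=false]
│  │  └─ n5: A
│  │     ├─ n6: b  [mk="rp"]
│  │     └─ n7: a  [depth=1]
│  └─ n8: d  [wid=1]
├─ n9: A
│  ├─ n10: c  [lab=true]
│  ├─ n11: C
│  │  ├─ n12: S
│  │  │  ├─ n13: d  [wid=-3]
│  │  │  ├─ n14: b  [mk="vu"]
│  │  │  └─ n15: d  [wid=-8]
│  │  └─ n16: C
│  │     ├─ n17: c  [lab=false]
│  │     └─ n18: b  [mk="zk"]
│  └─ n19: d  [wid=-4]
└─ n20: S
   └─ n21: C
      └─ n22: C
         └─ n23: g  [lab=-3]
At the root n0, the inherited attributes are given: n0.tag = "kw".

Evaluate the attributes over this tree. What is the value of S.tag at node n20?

1. n0.tag = "kw"  [given at root]
2. n1.env = false  [false]
3. n1.sig = "wkw"  ["w" ++ S₀.tag]
4. n2.wid = 2  [terminal]
5. n3.key = 8  [len(C.sig) + 5]
6. n3.env = true  [d₀.wid > 1]
7. n4.lab = false  [terminal]
8. n5.live = "yv"  ["yv"]
9. n5.key = 19  [D.key + 11]
10. n6.mk = "rp"  [terminal]
11. n7.depth = 1  [terminal]
12. n5.wid = "yvm"  [A.live ++ "m"]
13. n3.off = 21  [D.key + 13]
14. n8.wid = 1  [terminal]
15. n1.lab = "xwkw"  ["x" ++ C.sig]
16. n9.live = "xwkwz"  [C.lab ++ "z"]
17. n9.key = -6  [-6]
18. n10.lab = true  [terminal]
19. n11.env = true  [c.lab == true]
20. n11.sig = "qxwkwz"  ["q" ++ A.live]
21. n12.tag = "uu"  ["uu"]
22. n13.wid = -3  [terminal]
23. n14.mk = "vu"  [terminal]
24. n15.wid = -8  [terminal]
25. n12.pre = true  [d₁.wid > -9]
26. n12.cnt = true  [d₁.wid > -9]
27. n12.live = "vuu"  [b.mk ++ "u"]
28. n16.env = true  [S.pre == true]
29. n16.sig = "vuum"  [S.live ++ "m"]
30. n17.lab = false  [terminal]
31. n18.mk = "zk"  [terminal]
32. n16.lab = "mzk"  ["m" ++ b.mk]
33. n11.lab = "vuup"  [S.live ++ "p"]
34. n19.wid = -4  [terminal]
35. n9.wid = "kvuup"  ["k" ++ C.lab]
36. n20.tag = "kvuupkw"  [A.wid ++ S₀.tag]
37. n21.env = true  [true]
38. n21.sig = "qkvuupkw"  ["q" ++ S.tag]
39. n22.env = true  [C₀.env == true]
40. n22.sig = "wq"  ["wq"]
41. n23.lab = -3  [terminal]
42. n22.lab = "zq"  ["zq"]
43. n21.lab = "qkvuupkwzq"  [C₀.sig ++ C₁.lab]
44. n20.pre = false  [false]
45. n20.cnt = false  [false]
46. n20.live = "kvuupkwm"  [S.tag ++ "m"]
47. n0.pre = true  [S₁.cnt == false]
48. n0.cnt = true  [S₁.cnt == false]
49. n0.live = "kvuupy"  [A.wid ++ "y"]

"kvuupkw"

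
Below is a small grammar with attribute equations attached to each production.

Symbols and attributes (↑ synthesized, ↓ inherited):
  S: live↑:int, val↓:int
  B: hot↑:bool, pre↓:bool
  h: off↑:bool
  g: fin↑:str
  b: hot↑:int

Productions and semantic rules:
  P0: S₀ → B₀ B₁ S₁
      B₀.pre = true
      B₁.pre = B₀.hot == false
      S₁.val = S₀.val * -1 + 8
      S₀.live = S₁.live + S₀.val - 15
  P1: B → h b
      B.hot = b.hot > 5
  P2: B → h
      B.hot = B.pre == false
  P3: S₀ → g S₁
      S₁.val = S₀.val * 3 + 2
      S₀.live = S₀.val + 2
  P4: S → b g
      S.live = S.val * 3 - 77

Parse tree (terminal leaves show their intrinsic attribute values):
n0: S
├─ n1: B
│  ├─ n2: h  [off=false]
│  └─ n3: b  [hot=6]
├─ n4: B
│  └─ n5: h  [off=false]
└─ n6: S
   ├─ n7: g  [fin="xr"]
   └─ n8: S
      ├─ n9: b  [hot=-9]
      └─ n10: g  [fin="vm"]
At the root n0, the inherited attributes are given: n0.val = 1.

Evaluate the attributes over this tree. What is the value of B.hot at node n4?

1. n0.val = 1  [given at root]
2. n1.pre = true  [true]
3. n2.off = false  [terminal]
4. n3.hot = 6  [terminal]
5. n1.hot = true  [b.hot > 5]
6. n4.pre = false  [B₀.hot == false]
7. n5.off = false  [terminal]
8. n4.hot = true  [B.pre == false]
9. n6.val = 7  [S₀.val * -1 + 8]
10. n7.fin = "xr"  [terminal]
11. n8.val = 23  [S₀.val * 3 + 2]
12. n9.hot = -9  [terminal]
13. n10.fin = "vm"  [terminal]
14. n8.live = -8  [S.val * 3 - 77]
15. n6.live = 9  [S₀.val + 2]
16. n0.live = -5  [S₁.live + S₀.val - 15]

true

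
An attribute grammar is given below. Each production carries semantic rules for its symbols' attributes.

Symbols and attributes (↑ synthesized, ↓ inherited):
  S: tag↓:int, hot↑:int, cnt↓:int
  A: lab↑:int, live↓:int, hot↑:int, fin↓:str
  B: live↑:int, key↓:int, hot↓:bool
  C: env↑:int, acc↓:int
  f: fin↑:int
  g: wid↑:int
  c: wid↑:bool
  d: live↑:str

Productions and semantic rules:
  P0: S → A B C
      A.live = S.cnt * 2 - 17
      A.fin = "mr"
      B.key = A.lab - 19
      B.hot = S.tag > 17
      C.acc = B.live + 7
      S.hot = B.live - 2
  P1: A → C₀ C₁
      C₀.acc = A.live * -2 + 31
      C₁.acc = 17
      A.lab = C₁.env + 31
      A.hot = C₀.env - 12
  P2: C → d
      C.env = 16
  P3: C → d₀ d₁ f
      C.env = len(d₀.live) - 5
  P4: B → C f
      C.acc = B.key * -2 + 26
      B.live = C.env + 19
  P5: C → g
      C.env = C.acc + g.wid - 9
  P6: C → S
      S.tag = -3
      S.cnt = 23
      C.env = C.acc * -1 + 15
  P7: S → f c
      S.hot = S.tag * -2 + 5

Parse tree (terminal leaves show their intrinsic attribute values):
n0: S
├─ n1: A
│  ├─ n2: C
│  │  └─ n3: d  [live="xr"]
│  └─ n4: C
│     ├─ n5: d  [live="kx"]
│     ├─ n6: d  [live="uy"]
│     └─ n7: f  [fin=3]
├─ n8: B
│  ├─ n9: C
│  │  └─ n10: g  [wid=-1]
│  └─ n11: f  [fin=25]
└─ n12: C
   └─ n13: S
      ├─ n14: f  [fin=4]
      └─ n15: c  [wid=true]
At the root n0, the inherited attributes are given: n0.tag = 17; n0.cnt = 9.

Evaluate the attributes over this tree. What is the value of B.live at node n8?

17

1. n0.tag = 17  [given at root]
2. n0.cnt = 9  [given at root]
3. n1.live = 1  [S.cnt * 2 - 17]
4. n1.fin = "mr"  ["mr"]
5. n2.acc = 29  [A.live * -2 + 31]
6. n3.live = "xr"  [terminal]
7. n2.env = 16  [16]
8. n4.acc = 17  [17]
9. n5.live = "kx"  [terminal]
10. n6.live = "uy"  [terminal]
11. n7.fin = 3  [terminal]
12. n4.env = -3  [len(d₀.live) - 5]
13. n1.lab = 28  [C₁.env + 31]
14. n1.hot = 4  [C₀.env - 12]
15. n8.key = 9  [A.lab - 19]
16. n8.hot = false  [S.tag > 17]
17. n9.acc = 8  [B.key * -2 + 26]
18. n10.wid = -1  [terminal]
19. n9.env = -2  [C.acc + g.wid - 9]
20. n11.fin = 25  [terminal]
21. n8.live = 17  [C.env + 19]
22. n12.acc = 24  [B.live + 7]
23. n13.tag = -3  [-3]
24. n13.cnt = 23  [23]
25. n14.fin = 4  [terminal]
26. n15.wid = true  [terminal]
27. n13.hot = 11  [S.tag * -2 + 5]
28. n12.env = -9  [C.acc * -1 + 15]
29. n0.hot = 15  [B.live - 2]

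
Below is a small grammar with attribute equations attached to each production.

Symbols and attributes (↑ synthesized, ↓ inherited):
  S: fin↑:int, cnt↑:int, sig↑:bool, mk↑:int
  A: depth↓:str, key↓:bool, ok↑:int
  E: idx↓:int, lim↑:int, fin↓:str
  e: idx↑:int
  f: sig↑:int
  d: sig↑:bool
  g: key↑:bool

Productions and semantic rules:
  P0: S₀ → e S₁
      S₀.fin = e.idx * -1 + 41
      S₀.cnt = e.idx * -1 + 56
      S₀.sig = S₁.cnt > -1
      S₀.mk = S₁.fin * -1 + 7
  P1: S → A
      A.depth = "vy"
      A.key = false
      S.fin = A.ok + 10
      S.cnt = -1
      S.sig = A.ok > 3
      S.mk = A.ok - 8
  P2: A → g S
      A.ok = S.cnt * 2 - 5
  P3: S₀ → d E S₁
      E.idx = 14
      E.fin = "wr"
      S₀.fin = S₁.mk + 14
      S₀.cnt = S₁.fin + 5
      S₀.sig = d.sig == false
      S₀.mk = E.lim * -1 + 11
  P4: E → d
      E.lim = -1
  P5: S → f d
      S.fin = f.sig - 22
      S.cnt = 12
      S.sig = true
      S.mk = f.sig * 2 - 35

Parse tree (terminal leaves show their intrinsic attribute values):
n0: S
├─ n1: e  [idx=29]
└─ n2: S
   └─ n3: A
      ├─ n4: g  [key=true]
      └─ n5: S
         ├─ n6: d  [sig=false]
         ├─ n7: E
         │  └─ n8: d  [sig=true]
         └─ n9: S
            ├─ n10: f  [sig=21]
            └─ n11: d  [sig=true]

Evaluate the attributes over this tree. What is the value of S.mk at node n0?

-6

1. n1.idx = 29  [terminal]
2. n3.depth = "vy"  ["vy"]
3. n3.key = false  [false]
4. n4.key = true  [terminal]
5. n6.sig = false  [terminal]
6. n7.idx = 14  [14]
7. n7.fin = "wr"  ["wr"]
8. n8.sig = true  [terminal]
9. n7.lim = -1  [-1]
10. n10.sig = 21  [terminal]
11. n11.sig = true  [terminal]
12. n9.fin = -1  [f.sig - 22]
13. n9.cnt = 12  [12]
14. n9.sig = true  [true]
15. n9.mk = 7  [f.sig * 2 - 35]
16. n5.fin = 21  [S₁.mk + 14]
17. n5.cnt = 4  [S₁.fin + 5]
18. n5.sig = true  [d.sig == false]
19. n5.mk = 12  [E.lim * -1 + 11]
20. n3.ok = 3  [S.cnt * 2 - 5]
21. n2.fin = 13  [A.ok + 10]
22. n2.cnt = -1  [-1]
23. n2.sig = false  [A.ok > 3]
24. n2.mk = -5  [A.ok - 8]
25. n0.fin = 12  [e.idx * -1 + 41]
26. n0.cnt = 27  [e.idx * -1 + 56]
27. n0.sig = false  [S₁.cnt > -1]
28. n0.mk = -6  [S₁.fin * -1 + 7]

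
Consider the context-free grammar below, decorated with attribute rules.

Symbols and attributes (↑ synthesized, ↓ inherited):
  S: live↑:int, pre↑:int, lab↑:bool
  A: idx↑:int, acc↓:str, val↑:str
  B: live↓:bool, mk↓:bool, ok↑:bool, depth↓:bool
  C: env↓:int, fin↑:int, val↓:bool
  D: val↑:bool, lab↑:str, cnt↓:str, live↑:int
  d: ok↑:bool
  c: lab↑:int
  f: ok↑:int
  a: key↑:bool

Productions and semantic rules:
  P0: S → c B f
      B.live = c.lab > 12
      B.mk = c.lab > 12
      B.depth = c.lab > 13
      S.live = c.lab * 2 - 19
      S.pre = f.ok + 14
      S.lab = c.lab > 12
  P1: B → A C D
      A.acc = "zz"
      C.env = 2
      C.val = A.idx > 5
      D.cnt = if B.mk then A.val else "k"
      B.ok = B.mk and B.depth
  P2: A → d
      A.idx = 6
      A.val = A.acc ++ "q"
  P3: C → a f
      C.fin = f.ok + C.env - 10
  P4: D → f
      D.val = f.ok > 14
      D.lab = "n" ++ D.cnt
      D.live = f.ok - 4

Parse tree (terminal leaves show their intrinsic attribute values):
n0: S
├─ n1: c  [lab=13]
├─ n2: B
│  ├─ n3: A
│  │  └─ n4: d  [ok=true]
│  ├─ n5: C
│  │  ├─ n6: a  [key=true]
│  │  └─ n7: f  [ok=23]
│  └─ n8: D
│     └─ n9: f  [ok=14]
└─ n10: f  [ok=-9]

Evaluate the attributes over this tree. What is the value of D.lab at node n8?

1. n1.lab = 13  [terminal]
2. n2.live = true  [c.lab > 12]
3. n2.mk = true  [c.lab > 12]
4. n2.depth = false  [c.lab > 13]
5. n3.acc = "zz"  ["zz"]
6. n4.ok = true  [terminal]
7. n3.idx = 6  [6]
8. n3.val = "zzq"  [A.acc ++ "q"]
9. n5.env = 2  [2]
10. n5.val = true  [A.idx > 5]
11. n6.key = true  [terminal]
12. n7.ok = 23  [terminal]
13. n5.fin = 15  [f.ok + C.env - 10]
14. n8.cnt = "zzq"  [if B.mk then A.val else "k"]
15. n9.ok = 14  [terminal]
16. n8.val = false  [f.ok > 14]
17. n8.lab = "nzzq"  ["n" ++ D.cnt]
18. n8.live = 10  [f.ok - 4]
19. n2.ok = false  [B.mk and B.depth]
20. n10.ok = -9  [terminal]
21. n0.live = 7  [c.lab * 2 - 19]
22. n0.pre = 5  [f.ok + 14]
23. n0.lab = true  [c.lab > 12]

"nzzq"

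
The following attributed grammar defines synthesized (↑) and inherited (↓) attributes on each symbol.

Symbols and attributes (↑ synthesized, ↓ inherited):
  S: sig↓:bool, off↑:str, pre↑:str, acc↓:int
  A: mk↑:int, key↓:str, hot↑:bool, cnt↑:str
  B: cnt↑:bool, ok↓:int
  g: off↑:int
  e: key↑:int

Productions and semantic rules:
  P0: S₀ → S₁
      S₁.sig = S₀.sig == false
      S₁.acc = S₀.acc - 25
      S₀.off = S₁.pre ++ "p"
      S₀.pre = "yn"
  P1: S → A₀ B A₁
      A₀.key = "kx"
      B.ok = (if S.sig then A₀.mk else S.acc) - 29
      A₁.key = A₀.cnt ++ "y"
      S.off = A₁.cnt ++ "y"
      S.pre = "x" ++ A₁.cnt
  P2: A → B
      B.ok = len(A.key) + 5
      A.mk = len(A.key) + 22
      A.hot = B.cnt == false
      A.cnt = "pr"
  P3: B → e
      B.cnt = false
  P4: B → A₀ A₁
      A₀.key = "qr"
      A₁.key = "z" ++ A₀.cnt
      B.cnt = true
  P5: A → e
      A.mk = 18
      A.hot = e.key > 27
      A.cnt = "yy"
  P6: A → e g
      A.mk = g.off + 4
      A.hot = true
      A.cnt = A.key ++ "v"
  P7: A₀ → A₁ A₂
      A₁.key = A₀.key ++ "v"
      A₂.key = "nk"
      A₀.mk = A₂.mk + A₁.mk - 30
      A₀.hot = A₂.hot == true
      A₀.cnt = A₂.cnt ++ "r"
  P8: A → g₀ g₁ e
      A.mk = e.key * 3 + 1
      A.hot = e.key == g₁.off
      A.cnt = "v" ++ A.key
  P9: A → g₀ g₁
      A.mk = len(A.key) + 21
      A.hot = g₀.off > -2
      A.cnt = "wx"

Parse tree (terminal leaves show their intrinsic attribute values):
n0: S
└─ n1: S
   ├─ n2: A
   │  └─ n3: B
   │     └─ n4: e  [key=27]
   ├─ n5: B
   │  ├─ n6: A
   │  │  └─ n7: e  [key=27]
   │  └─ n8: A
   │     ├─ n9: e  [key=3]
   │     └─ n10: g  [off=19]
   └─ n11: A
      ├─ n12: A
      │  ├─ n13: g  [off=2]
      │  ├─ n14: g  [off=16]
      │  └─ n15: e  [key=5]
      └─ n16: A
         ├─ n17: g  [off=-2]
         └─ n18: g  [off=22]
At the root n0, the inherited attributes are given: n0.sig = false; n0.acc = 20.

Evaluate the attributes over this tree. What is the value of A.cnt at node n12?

1. n0.sig = false  [given at root]
2. n0.acc = 20  [given at root]
3. n1.sig = true  [S₀.sig == false]
4. n1.acc = -5  [S₀.acc - 25]
5. n2.key = "kx"  ["kx"]
6. n3.ok = 7  [len(A.key) + 5]
7. n4.key = 27  [terminal]
8. n3.cnt = false  [false]
9. n2.mk = 24  [len(A.key) + 22]
10. n2.hot = true  [B.cnt == false]
11. n2.cnt = "pr"  ["pr"]
12. n5.ok = -5  [(if S.sig then A₀.mk else S.acc) - 29]
13. n6.key = "qr"  ["qr"]
14. n7.key = 27  [terminal]
15. n6.mk = 18  [18]
16. n6.hot = false  [e.key > 27]
17. n6.cnt = "yy"  ["yy"]
18. n8.key = "zyy"  ["z" ++ A₀.cnt]
19. n9.key = 3  [terminal]
20. n10.off = 19  [terminal]
21. n8.mk = 23  [g.off + 4]
22. n8.hot = true  [true]
23. n8.cnt = "zyyv"  [A.key ++ "v"]
24. n5.cnt = true  [true]
25. n11.key = "pry"  [A₀.cnt ++ "y"]
26. n12.key = "pryv"  [A₀.key ++ "v"]
27. n13.off = 2  [terminal]
28. n14.off = 16  [terminal]
29. n15.key = 5  [terminal]
30. n12.mk = 16  [e.key * 3 + 1]
31. n12.hot = false  [e.key == g₁.off]
32. n12.cnt = "vpryv"  ["v" ++ A.key]
33. n16.key = "nk"  ["nk"]
34. n17.off = -2  [terminal]
35. n18.off = 22  [terminal]
36. n16.mk = 23  [len(A.key) + 21]
37. n16.hot = false  [g₀.off > -2]
38. n16.cnt = "wx"  ["wx"]
39. n11.mk = 9  [A₂.mk + A₁.mk - 30]
40. n11.hot = false  [A₂.hot == true]
41. n11.cnt = "wxr"  [A₂.cnt ++ "r"]
42. n1.off = "wxry"  [A₁.cnt ++ "y"]
43. n1.pre = "xwxr"  ["x" ++ A₁.cnt]
44. n0.off = "xwxrp"  [S₁.pre ++ "p"]
45. n0.pre = "yn"  ["yn"]

"vpryv"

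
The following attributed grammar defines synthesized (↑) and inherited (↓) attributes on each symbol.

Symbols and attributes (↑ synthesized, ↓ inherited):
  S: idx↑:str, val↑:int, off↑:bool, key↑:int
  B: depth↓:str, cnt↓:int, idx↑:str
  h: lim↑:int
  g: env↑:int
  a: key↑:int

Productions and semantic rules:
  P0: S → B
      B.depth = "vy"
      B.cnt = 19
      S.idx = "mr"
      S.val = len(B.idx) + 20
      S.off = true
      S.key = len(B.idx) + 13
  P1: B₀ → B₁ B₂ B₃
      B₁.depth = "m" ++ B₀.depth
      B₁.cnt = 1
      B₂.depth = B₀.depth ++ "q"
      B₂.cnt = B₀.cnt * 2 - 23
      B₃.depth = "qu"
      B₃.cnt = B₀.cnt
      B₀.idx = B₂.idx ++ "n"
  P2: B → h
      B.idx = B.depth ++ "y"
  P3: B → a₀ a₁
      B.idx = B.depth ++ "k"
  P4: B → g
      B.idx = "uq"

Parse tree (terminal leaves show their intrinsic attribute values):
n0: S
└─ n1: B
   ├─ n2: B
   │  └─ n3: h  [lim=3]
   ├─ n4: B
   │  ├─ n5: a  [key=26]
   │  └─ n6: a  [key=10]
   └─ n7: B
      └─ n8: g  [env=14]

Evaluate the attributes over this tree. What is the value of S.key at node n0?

1. n1.depth = "vy"  ["vy"]
2. n1.cnt = 19  [19]
3. n2.depth = "mvy"  ["m" ++ B₀.depth]
4. n2.cnt = 1  [1]
5. n3.lim = 3  [terminal]
6. n2.idx = "mvyy"  [B.depth ++ "y"]
7. n4.depth = "vyq"  [B₀.depth ++ "q"]
8. n4.cnt = 15  [B₀.cnt * 2 - 23]
9. n5.key = 26  [terminal]
10. n6.key = 10  [terminal]
11. n4.idx = "vyqk"  [B.depth ++ "k"]
12. n7.depth = "qu"  ["qu"]
13. n7.cnt = 19  [B₀.cnt]
14. n8.env = 14  [terminal]
15. n7.idx = "uq"  ["uq"]
16. n1.idx = "vyqkn"  [B₂.idx ++ "n"]
17. n0.idx = "mr"  ["mr"]
18. n0.val = 25  [len(B.idx) + 20]
19. n0.off = true  [true]
20. n0.key = 18  [len(B.idx) + 13]

18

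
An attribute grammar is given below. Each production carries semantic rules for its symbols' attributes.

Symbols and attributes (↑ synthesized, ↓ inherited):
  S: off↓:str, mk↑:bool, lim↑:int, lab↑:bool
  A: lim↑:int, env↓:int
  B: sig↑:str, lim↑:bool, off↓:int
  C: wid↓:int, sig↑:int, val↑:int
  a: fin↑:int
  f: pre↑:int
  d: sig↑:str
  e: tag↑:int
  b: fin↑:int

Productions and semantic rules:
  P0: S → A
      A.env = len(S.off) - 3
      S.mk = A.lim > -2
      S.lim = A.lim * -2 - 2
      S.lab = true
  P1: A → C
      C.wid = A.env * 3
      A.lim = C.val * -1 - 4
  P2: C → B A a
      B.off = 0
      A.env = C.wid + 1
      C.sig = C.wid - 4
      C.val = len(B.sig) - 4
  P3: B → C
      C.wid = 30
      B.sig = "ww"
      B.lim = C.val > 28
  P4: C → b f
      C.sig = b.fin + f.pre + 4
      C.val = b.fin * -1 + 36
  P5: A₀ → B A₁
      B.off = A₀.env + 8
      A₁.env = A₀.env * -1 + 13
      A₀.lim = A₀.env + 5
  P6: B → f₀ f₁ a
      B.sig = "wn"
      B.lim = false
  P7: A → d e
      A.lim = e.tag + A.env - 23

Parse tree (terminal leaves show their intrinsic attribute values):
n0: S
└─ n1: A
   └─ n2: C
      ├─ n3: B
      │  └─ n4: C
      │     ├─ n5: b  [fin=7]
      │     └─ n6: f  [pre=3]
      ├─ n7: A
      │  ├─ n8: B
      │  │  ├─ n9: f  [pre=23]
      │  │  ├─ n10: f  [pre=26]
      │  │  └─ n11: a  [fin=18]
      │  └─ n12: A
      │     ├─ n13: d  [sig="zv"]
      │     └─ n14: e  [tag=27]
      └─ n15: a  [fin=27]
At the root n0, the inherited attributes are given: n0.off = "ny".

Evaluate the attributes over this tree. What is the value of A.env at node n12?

1. n0.off = "ny"  [given at root]
2. n1.env = -1  [len(S.off) - 3]
3. n2.wid = -3  [A.env * 3]
4. n3.off = 0  [0]
5. n4.wid = 30  [30]
6. n5.fin = 7  [terminal]
7. n6.pre = 3  [terminal]
8. n4.sig = 14  [b.fin + f.pre + 4]
9. n4.val = 29  [b.fin * -1 + 36]
10. n3.sig = "ww"  ["ww"]
11. n3.lim = true  [C.val > 28]
12. n7.env = -2  [C.wid + 1]
13. n8.off = 6  [A₀.env + 8]
14. n9.pre = 23  [terminal]
15. n10.pre = 26  [terminal]
16. n11.fin = 18  [terminal]
17. n8.sig = "wn"  ["wn"]
18. n8.lim = false  [false]
19. n12.env = 15  [A₀.env * -1 + 13]
20. n13.sig = "zv"  [terminal]
21. n14.tag = 27  [terminal]
22. n12.lim = 19  [e.tag + A.env - 23]
23. n7.lim = 3  [A₀.env + 5]
24. n15.fin = 27  [terminal]
25. n2.sig = -7  [C.wid - 4]
26. n2.val = -2  [len(B.sig) - 4]
27. n1.lim = -2  [C.val * -1 - 4]
28. n0.mk = false  [A.lim > -2]
29. n0.lim = 2  [A.lim * -2 - 2]
30. n0.lab = true  [true]

15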